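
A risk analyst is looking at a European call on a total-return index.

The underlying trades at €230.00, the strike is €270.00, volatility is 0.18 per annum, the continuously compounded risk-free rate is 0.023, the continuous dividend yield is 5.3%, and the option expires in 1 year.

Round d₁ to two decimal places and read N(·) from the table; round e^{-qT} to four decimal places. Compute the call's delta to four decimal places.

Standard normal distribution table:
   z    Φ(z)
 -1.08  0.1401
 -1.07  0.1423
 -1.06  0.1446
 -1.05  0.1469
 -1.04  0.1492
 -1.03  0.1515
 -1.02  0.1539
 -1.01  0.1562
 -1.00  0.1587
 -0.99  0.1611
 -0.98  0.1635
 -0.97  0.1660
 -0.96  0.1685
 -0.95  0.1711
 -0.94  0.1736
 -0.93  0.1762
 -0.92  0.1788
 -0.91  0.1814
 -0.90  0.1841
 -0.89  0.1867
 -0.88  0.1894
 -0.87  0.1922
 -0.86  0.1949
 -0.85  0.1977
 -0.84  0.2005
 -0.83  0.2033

σ√T = 0.18·√1 = 0.1800
d₁ = [ln(230/270) + (0.023 − 0.053 + 0.18²/2)·1] / 0.1800 = [-0.1603 − 0.0138] / 0.1800 = -0.9675 which rounds to -0.97
N(d₁) = N(-0.97) = 0.1660
Δ_call = e^(−qT)·N(d₁) = 0.9484·0.1660 = 0.1574

0.1574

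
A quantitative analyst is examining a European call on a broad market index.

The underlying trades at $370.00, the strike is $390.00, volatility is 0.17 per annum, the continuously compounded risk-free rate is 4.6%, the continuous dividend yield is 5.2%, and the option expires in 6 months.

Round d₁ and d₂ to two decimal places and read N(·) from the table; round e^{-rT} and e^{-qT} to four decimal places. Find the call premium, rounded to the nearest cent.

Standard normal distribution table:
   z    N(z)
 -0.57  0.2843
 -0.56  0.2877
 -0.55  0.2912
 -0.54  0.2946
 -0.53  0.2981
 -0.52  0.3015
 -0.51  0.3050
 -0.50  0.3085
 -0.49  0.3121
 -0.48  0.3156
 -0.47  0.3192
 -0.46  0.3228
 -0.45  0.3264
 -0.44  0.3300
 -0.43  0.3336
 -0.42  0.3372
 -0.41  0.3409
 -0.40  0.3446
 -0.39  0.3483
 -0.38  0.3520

σ√T = 0.17 × 0.7071 = 0.1202
d₁ = [ln(370/390) + (0.046 − 0.052 + 0.17²/2)·0.5] / 0.1202 = [-0.0526 + 0.0042] / 0.1202 = -0.4028 which rounds to -0.40
d₂ = d₁ − σ√T = -0.4028 − 0.1202 = -0.5230 which rounds to -0.52
exp(−qT) = exp(−0.052·0.5) = 0.9743;  exp(−rT) = exp(−0.046·0.5) = 0.9773
N(d₁) = N(-0.40) = 0.3446;  N(d₂) = N(-0.52) = 0.3015
C = 370·0.9743·0.3446 − 390·0.9773·0.3015 = 124.2252 − 114.9158 = 9.3094

$9.31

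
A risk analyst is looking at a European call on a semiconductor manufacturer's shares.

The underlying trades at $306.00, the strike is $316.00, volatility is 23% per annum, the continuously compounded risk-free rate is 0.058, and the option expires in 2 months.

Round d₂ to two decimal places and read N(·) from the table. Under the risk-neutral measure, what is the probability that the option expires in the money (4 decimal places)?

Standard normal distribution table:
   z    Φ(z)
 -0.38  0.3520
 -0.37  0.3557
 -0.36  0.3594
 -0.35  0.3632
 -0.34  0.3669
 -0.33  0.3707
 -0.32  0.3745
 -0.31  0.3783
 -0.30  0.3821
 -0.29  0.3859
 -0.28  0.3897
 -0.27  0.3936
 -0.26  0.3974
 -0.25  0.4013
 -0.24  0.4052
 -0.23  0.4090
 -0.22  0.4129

σ√T = 0.23·√0.1667 = 0.0939
d₁ = [ln(306/316) + (0.058 + 0.23²/2)·0.1667] / 0.0939 = [-0.0322 + 0.0141] / 0.0939 = -0.1926 which rounds to -0.19
d₂ = d₁ − σ√T = -0.1926 − 0.0939 = -0.2865 which rounds to -0.29
Pr(exercise) under Q = N(d₂) = 0.3859

0.3859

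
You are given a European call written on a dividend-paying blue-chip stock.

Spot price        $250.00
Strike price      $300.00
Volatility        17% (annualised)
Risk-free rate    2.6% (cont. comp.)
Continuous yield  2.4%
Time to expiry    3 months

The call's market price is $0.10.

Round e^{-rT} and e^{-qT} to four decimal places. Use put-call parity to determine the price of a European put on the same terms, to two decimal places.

e^(−qT) = e^(−0.024·0.25) = 0.9940;  e^(−rT) = e^(−0.026·0.25) = 0.9935
Put-call parity: C − P = S·e^(−qT) − K·e^(−rT) = 250·0.9940 − 300·0.9935 = 248.5000 − 298.0500 = -49.5500
P = C − (C − P) = 0.10 − (-49.5500) = 49.6500

$49.65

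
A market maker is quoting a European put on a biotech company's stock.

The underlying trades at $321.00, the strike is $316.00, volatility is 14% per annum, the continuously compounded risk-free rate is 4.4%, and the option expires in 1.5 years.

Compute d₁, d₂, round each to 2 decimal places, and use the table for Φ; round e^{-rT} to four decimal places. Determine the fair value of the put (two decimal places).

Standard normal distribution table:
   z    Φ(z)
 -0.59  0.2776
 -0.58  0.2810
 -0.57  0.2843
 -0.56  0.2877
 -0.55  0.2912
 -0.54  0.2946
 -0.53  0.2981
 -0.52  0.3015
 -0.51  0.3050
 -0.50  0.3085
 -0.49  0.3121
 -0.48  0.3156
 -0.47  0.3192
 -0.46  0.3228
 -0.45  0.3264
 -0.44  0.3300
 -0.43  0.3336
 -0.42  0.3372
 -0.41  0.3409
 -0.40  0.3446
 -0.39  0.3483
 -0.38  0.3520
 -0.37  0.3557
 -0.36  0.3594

$10.68

σ√T = 0.14·√1.5 = 0.1715
d₁ = [ln(321/316) + (0.044 + 0.14²/2)·1.5] / 0.1715 = [0.0157 + 0.0807] / 0.1715 = 0.5622 ⇒ 0.56
d₂ = d₁ − σ√T = 0.5622 − 0.1715 = 0.3907 ⇒ 0.39
exp(−rT) = exp(−0.044·1.5) = 0.9361
N(−d₂) = N(-0.39) = 0.3483;  N(−d₁) = N(-0.56) = 0.2877
P = 316·0.9361·0.3483 − 321·0.2877 = 103.0298 − 92.3517 = 10.6781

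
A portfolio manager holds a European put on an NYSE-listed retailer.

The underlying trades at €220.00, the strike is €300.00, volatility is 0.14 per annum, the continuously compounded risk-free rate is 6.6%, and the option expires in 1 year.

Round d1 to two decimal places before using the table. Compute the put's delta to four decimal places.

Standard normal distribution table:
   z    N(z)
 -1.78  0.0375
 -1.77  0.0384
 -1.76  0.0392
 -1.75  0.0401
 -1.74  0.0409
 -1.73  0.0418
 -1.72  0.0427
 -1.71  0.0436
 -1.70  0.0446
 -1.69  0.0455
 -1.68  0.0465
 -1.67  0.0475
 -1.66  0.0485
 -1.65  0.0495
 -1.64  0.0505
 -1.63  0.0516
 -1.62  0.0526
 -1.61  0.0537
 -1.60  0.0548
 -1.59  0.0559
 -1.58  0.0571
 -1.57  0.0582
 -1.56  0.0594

σ√T = 0.14·√1 = 0.1400
d₁ = [ln(220/300) + (0.066 + 0.14²/2)·1] / 0.1400 = [-0.3102 + 0.0758] / 0.1400 = -1.6740 → -1.67
N(d₁) = N(-1.67) = 0.0475
Δ_put = N(d₁) − 1 = 0.0475 − 1 = -0.9525

-0.9525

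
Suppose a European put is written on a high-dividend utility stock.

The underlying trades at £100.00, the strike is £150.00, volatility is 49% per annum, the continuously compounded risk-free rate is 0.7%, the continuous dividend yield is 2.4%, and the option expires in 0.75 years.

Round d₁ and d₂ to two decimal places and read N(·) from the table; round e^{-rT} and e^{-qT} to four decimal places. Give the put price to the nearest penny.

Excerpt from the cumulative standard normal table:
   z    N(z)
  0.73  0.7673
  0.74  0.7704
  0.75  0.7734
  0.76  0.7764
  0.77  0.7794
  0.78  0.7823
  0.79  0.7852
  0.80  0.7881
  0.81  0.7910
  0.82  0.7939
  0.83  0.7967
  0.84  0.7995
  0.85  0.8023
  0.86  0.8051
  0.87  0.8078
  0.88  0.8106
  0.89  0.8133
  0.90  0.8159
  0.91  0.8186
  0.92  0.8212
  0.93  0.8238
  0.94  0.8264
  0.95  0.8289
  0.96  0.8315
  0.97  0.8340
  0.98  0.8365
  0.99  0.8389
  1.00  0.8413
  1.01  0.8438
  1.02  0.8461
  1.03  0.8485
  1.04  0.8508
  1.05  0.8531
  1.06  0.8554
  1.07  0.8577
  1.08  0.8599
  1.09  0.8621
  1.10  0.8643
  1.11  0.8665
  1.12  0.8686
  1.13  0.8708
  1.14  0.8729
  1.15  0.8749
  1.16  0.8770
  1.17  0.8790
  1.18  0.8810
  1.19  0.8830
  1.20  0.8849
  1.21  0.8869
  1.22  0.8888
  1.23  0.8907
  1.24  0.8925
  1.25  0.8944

£55.49

T = 0.75;  σ√T = 0.4244
d₁ = [ln(100/150) + (0.007 − 0.024 + 0.49²/2)·0.75] / 0.4244 = [-0.4055 + 0.0773] / 0.4244 = -0.7734 ≈ -0.77
d₂ = d₁ − σ√T = -0.7734 − 0.4244 = -1.1977 ≈ -1.20
exp(−qT) = exp(−0.024·0.75) = 0.9822;  exp(−rT) = exp(−0.007·0.75) = 0.9948
N(−d₂) = N(1.20) = 0.8849;  N(−d₁) = N(0.77) = 0.7794
P = 150·0.9948·0.8849 − 100·0.9822·0.7794 = 132.0448 − 76.5527 = 55.4921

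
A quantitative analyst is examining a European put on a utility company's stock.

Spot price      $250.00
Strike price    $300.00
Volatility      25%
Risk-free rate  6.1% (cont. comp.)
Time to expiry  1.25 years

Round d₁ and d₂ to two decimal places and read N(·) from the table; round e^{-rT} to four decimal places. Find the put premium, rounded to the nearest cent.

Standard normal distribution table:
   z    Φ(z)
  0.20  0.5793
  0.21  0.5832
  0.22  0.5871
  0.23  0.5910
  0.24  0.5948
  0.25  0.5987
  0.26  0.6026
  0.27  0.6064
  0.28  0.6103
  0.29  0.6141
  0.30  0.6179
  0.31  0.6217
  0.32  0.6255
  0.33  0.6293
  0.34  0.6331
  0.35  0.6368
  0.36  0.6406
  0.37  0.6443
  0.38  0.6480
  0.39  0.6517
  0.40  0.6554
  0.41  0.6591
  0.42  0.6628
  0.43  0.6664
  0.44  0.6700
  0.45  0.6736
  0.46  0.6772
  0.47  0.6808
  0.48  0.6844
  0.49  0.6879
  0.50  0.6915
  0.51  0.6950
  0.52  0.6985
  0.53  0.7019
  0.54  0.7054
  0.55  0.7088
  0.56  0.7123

$45.47

T = 1.25;  σ√T = 0.2795
d₁ = [ln(250/300) + (0.061 + 0.25²/2)·1.25] / 0.2795 = [-0.1823 + 0.1153] / 0.2795 = -0.2397 ≈ -0.24
d₂ = d₁ − σ√T = -0.2397 − 0.2795 = -0.5192 ≈ -0.52
exp(−rT) = exp(−0.061·1.25) = 0.9266
N(−d₂) = N(0.52) = 0.6985;  N(−d₁) = N(0.24) = 0.5948
P = 300·0.9266·0.6985 − 250·0.5948 = 194.1690 − 148.7000 = 45.4690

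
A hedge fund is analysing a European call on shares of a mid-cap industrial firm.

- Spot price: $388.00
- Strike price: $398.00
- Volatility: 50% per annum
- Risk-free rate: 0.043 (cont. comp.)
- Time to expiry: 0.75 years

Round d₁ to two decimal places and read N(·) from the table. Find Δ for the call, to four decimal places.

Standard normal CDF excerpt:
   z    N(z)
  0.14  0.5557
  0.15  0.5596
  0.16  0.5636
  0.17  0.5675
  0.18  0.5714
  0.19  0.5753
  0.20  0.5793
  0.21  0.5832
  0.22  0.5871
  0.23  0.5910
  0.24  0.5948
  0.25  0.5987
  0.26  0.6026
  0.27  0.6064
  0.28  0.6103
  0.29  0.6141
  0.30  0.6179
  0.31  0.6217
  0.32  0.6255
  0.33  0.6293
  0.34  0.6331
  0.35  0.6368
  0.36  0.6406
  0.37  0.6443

σ√T = 0.5·√0.75 = 0.4330
d₁ = [ln(388/398) + (0.043 + 0.5²/2)·0.75] / 0.4330 = [-0.0254 + 0.1260] / 0.4330 = 0.2322 ⇒ 0.23
N(d₁) = N(0.23) = 0.5910
Δ_call = N(d₁) = 0.5910

0.5910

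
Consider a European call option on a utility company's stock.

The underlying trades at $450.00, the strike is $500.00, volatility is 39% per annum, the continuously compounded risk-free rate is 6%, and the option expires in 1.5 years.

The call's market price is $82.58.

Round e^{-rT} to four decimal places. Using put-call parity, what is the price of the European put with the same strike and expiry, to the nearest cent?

$89.53

e^(−rT) = e^(−0.06·1.5) = 0.9139
Put-call parity: C − P = S − K·e^(−rT) = 450 − 500·0.9139 = 450 − 456.9500 = -6.9500
P = C − (C − P) = 82.58 − (-6.9500) = 89.5300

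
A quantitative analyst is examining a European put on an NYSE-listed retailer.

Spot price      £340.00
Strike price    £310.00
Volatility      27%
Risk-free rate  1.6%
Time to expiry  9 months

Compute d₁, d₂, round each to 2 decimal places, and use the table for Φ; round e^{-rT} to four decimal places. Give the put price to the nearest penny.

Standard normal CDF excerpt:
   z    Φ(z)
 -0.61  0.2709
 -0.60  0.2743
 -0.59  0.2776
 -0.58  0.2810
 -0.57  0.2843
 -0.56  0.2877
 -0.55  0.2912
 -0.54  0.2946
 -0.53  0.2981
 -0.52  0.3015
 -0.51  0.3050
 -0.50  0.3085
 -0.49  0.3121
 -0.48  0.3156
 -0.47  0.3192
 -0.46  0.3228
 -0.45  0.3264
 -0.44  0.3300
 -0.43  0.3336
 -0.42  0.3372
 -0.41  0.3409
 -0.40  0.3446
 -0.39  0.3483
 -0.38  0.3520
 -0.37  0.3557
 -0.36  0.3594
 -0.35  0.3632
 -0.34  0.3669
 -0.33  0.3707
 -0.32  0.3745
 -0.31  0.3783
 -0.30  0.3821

£15.73

σ√T = 0.27 × 0.8660 = 0.2338
d₁ = [ln(340/310) + (0.016 + 0.27²/2)·0.75] / 0.2338 = [0.0924 + 0.0393] / 0.2338 = 0.5633 → 0.56
d₂ = d₁ − σ√T = 0.5633 − 0.2338 = 0.3295 → 0.33
e^(−rT) = e^(−0.016·0.75) = 0.9881
P = 310·0.9881·N(-0.33) − 340·N(-0.56) = 310·0.9881·0.3707 − 340·0.2877 = 113.5495 − 97.8180 = 15.7315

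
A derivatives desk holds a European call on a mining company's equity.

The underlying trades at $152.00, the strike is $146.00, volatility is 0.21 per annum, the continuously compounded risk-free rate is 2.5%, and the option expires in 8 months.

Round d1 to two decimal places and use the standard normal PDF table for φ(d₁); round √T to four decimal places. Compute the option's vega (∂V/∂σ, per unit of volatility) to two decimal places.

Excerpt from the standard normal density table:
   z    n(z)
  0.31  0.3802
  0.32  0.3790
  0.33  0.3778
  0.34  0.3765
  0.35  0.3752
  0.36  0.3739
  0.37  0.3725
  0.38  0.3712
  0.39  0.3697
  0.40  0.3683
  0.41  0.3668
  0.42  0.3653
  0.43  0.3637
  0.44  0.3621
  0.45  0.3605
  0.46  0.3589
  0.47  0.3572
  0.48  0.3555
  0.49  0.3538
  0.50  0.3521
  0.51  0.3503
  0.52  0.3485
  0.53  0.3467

45.34

σ√T = 0.21 × 0.8165 = 0.1715
d₁ = [ln(152/146) + (0.025 + 0.21²/2)·0.6667] / 0.1715 = [0.0403 + 0.0314] / 0.1715 = 0.4178 ⇒ 0.42
√T = √0.6667 = 0.8165
φ(d₁) = φ(0.42) = 0.3653
vega = S·φ(d₁)·√T = 152·0.3653·0.8165 = 45.3367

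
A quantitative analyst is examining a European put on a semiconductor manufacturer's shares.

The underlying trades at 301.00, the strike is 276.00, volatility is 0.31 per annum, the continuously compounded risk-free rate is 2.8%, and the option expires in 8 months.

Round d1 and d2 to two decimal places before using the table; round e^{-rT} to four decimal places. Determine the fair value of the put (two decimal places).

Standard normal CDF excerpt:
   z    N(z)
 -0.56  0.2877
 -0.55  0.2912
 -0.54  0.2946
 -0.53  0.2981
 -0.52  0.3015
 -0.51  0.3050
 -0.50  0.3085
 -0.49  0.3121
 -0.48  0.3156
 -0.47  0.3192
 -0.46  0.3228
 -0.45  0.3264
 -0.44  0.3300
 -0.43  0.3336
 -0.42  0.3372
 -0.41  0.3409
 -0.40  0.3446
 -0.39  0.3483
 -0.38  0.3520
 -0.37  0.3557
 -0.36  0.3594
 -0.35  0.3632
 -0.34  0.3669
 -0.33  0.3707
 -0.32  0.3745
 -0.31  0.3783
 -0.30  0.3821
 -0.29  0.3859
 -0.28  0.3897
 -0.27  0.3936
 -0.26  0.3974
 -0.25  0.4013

σ√T = 0.31 × 0.8165 = 0.2531
d₁ = [ln(301/276) + (0.028 + 0.31²/2)·0.6667] / 0.2531 = [0.0867 + 0.0507] / 0.2531 = 0.5429 → 0.54
d₂ = d₁ − σ√T = 0.5429 − 0.2531 = 0.2898 → 0.29
exp(−rT) = exp(−0.028·0.6667) = 0.9815
P = 276·0.9815·N(-0.29) − 301·N(-0.54) = 276·0.9815·0.3859 − 301·0.2946 = 104.5380 − 88.6746 = 15.8634

15.86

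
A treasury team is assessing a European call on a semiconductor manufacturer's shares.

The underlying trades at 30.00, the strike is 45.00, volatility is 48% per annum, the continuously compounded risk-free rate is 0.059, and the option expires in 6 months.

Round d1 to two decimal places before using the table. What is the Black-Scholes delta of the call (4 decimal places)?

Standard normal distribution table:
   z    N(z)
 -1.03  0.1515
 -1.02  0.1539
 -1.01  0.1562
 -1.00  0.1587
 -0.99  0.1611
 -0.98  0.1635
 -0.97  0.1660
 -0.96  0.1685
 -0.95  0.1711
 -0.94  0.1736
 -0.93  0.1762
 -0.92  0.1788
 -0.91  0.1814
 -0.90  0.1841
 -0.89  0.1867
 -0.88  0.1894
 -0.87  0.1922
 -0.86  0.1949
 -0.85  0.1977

0.1736

σ√T = 0.48 × 0.7071 = 0.3394
d₁ = [ln(30/45) + (0.059 + 0.48²/2)·0.5] / 0.3394 = [-0.4055 + 0.0871] / 0.3394 = -0.9380 which rounds to -0.94
N(d₁) = N(-0.94) = 0.1736
Δ_call = N(d₁) = 0.1736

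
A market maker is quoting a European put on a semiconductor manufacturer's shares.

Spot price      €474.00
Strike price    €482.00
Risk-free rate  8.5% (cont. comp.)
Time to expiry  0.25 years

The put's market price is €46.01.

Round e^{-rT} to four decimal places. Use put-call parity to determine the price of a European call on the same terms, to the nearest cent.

exp(−rT) = exp(−0.085·0.25) = 0.9790
Put-call parity: C − P = S − K·e^(−rT) = 474 − 482·0.9790 = 474 − 471.8780 = 2.1220
C = P + (C − P) = 46.01 + (2.1220) = 48.1320

€48.13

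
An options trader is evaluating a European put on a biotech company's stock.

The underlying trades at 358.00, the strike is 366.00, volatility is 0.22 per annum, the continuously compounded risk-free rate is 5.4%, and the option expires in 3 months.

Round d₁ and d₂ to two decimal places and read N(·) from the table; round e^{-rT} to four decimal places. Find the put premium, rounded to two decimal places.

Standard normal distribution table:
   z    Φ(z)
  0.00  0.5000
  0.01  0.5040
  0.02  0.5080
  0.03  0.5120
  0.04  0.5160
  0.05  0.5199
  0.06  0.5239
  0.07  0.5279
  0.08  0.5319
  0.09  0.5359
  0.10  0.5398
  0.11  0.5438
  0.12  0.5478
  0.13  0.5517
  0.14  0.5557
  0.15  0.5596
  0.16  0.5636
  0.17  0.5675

17.35

σ√T = 0.22 × 0.5000 = 0.1100
d₁ = [ln(358/366) + (0.054 + 0.22²/2)·0.25] / 0.1100 = [-0.0221 + 0.0195] / 0.1100 = -0.0232 ≈ -0.02
d₂ = d₁ − σ√T = -0.0232 − 0.1100 = -0.1332 ≈ -0.13
exp(−rT) = exp(−0.054·0.25) = 0.9866
N(−d₂) = N(0.13) = 0.5517;  N(−d₁) = N(0.02) = 0.5080
P = 366·0.9866·0.5517 − 358·0.5080 = 199.2164 − 181.8640 = 17.3524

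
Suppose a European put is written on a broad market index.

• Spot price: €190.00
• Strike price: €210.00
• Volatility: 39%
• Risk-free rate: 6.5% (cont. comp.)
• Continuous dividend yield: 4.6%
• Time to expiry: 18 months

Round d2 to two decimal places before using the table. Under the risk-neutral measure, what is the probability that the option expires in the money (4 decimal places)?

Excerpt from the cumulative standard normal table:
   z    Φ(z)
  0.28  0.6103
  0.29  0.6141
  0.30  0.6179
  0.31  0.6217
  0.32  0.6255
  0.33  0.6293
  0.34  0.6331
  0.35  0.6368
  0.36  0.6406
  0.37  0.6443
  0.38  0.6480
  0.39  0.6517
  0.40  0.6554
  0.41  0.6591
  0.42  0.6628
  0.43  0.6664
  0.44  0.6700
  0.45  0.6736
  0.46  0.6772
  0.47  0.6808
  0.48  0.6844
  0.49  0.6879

σ√T = 0.39·√1.5 = 0.4777
d₁ = [ln(190/210) + (0.065 − 0.046 + 0.39²/2)·1.5] / 0.4777 = [-0.1001 + 0.1426] / 0.4777 = 0.0890 → 0.09
d₂ = d₁ − σ√T = 0.0890 − 0.4777 = -0.3887 → -0.39
Risk-neutral Pr[S_T < K] = N(−d₂) = N(0.39) = 0.6517

0.6517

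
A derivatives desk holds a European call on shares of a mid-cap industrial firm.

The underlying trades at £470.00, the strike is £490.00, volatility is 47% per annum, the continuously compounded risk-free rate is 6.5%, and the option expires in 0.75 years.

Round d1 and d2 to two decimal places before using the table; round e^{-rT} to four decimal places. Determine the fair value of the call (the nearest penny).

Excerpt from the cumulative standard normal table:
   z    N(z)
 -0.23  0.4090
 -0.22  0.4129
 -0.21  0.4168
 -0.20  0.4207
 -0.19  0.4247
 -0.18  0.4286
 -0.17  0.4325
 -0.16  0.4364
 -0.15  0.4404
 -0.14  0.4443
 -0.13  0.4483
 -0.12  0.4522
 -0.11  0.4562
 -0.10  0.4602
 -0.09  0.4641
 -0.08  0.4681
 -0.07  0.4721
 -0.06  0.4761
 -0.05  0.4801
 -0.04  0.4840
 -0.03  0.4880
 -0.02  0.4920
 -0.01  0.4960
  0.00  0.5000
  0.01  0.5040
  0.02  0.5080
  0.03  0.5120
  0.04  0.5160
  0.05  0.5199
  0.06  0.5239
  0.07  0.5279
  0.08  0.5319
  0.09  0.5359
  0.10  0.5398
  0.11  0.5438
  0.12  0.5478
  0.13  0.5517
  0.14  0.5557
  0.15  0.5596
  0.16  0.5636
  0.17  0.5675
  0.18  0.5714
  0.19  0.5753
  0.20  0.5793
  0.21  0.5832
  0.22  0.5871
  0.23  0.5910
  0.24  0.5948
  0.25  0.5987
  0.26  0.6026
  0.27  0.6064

T = 0.75;  σ√T = 0.4070
ln(S/K) + (r + σ²/2)T = ln(470/490) + (0.065 + 0.47²/2)·0.75 = -0.0417 + 0.1316 = 0.0899
d₁ = 0.0899 / 0.4070 = 0.2209 which rounds to 0.22
d₂ = d₁ − σ√T = 0.2209 − 0.4070 = -0.1861 which rounds to -0.19
e^(−rT) = e^(−0.065·0.75) = 0.9524
N(d₁) = N(0.22) = 0.5871;  N(d₂) = N(-0.19) = 0.4247
C = 470·0.5871 − 490·0.9524·0.4247 = 275.9370 − 198.1973 = 77.7397

£77.74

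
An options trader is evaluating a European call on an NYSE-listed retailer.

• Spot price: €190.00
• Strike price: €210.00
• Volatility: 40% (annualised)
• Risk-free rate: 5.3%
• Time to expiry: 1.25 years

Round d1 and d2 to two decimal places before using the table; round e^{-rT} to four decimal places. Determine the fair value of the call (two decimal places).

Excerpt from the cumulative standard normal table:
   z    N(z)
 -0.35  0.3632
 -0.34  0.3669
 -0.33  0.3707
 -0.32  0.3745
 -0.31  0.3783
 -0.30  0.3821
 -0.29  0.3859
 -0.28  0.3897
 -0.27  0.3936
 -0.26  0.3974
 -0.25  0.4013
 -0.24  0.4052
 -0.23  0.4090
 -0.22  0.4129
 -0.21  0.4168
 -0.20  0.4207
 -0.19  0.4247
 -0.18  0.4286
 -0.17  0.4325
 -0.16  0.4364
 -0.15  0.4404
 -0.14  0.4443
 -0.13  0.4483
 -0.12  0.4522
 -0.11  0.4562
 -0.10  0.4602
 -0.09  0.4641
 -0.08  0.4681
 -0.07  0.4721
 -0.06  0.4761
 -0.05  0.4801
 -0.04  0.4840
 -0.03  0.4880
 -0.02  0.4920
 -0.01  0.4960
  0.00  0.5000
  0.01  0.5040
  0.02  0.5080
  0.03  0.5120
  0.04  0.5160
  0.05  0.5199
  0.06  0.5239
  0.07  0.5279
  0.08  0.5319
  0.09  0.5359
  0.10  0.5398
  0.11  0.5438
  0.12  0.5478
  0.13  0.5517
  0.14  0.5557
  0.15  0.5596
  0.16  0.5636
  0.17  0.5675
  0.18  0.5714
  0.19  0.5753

σ√T = 0.4·√1.25 = 0.4472
ln(S/K) + (r + σ²/2)T = ln(190/210) + (0.053 + 0.4²/2)·1.25 = -0.1001 + 0.1663 = 0.0662
d₁ = 0.0662 / 0.4472 = 0.1480 ≈ 0.15
d₂ = d₁ − σ√T = 0.1480 − 0.4472 = -0.2993 ≈ -0.30
e^(−rT) = e^(−0.053·1.25) = 0.9359
C = 190·N(0.15) − 210·0.9359·N(-0.30) = 190·0.5596 − 210·0.9359·0.3821 = 106.3240 − 75.0976 = 31.2264

€31.23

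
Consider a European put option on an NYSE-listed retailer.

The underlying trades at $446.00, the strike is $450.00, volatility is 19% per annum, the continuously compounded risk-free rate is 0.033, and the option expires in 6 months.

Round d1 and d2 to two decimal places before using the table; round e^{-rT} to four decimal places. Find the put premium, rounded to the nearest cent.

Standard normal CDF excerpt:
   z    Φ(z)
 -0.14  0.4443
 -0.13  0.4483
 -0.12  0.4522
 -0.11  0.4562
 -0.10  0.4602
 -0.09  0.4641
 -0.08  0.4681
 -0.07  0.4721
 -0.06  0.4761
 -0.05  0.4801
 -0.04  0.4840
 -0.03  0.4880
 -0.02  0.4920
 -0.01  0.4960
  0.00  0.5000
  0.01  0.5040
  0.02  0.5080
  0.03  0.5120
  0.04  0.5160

σ√T = 0.19 × 0.7071 = 0.1344
ln(S/K) + (r + σ²/2)T = ln(446/450) + (0.033 + 0.19²/2)·0.5 = -0.0089 + 0.0255 = 0.0166
d₁ = 0.0166 / 0.1344 = 0.1235 ⇒ 0.12
d₂ = d₁ − σ√T = 0.1235 − 0.1344 = -0.0108 ⇒ -0.01
e^(−rT) = e^(−0.033·0.5) = 0.9836
N(−d₂) = N(0.01) = 0.5040;  N(−d₁) = N(-0.12) = 0.4522
P = 450·0.9836·0.5040 − 446·0.4522 = 223.0805 − 201.6812 = 21.3993

$21.40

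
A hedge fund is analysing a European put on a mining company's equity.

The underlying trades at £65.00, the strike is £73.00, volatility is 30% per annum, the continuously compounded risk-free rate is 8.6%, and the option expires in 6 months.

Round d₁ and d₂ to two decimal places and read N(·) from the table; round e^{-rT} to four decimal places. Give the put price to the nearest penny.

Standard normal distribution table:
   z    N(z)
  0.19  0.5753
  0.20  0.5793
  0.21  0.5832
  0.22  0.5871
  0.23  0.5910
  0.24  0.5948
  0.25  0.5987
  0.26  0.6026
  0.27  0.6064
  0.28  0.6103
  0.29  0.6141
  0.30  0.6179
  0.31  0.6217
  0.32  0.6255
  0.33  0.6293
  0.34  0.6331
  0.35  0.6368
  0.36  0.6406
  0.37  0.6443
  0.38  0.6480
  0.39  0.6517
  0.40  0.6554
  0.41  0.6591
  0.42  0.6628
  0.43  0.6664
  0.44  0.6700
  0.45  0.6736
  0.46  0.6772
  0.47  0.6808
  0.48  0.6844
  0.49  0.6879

T = 0.5;  σ√T = 0.2121
d₁ = [ln(65/73) + (0.086 + ½·0.3²)·0.5] / (σ√T) = (-0.1161 + 0.0655) / 0.2121 = -0.2384 ⇒ -0.24
d₂ = -0.2384 − 0.2121 = -0.4505 ⇒ -0.45
exp(−rT) = exp(−0.086·0.5) = 0.9579
P = 73·0.9579·N(0.45) − 65·N(0.24) = 73·0.9579·0.6736 − 65·0.5948 = 47.1026 − 38.6620 = 8.4406

£8.44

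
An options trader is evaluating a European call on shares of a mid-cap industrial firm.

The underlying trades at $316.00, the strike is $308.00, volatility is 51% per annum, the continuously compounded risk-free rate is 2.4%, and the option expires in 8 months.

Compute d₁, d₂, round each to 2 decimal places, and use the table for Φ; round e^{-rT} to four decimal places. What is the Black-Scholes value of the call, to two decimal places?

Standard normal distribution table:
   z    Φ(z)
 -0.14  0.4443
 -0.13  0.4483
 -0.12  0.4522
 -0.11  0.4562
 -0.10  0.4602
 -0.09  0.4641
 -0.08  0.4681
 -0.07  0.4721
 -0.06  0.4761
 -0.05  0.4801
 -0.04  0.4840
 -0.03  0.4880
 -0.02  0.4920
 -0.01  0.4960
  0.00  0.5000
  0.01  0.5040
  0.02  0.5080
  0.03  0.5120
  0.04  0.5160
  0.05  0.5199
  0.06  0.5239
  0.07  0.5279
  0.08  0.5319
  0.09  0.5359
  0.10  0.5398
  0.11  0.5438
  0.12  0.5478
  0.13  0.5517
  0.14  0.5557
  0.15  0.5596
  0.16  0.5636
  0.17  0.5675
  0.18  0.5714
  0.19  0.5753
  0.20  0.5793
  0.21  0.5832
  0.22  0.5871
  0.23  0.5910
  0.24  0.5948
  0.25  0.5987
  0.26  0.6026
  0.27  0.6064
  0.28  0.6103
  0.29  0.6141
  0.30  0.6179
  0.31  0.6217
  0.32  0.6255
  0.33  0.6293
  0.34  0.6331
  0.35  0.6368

T = 0.6667;  σ√T = 0.4164
ln(S/K) + (r + σ²/2)T = ln(316/308) + (0.024 + 0.51²/2)·0.6667 = 0.0256 + 0.1027 = 0.1283
d₁ = 0.1283 / 0.4164 = 0.3082 ⇒ 0.31
d₂ = d₁ − σ√T = 0.3082 − 0.4164 = -0.1082 ⇒ -0.11
exp(−rT) = exp(−0.024·0.6667) = 0.9841
N(d₁) = N(0.31) = 0.6217;  N(d₂) = N(-0.11) = 0.4562
C = 316·0.6217 − 308·0.9841·0.4562 = 196.4572 − 138.2755 = 58.1817

$58.18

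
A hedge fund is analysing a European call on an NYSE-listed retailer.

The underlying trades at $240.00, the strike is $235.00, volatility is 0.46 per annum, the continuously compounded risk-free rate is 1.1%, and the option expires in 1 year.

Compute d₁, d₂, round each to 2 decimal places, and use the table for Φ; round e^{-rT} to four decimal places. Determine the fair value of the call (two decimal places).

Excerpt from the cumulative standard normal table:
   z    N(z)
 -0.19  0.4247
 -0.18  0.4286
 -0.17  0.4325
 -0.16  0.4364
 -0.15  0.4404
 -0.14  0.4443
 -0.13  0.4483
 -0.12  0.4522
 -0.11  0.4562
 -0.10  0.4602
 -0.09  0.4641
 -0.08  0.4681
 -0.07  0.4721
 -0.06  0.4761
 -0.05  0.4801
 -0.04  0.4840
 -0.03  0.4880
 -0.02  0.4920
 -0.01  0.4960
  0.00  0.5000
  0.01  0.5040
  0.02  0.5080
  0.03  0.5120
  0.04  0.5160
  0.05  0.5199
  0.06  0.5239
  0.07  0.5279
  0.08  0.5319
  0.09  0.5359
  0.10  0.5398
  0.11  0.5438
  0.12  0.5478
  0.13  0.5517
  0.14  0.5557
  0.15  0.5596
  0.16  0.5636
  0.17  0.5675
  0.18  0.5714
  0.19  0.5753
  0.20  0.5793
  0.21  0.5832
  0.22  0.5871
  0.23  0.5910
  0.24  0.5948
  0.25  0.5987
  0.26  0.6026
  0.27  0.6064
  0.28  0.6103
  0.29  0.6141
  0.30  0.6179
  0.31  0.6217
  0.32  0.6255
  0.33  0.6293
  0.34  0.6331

$46.86

σ√T = 0.46 × 1.0000 = 0.4600
ln(S/K) + (r + σ²/2)T = ln(240/235) + (0.011 + 0.46²/2)·1 = 0.0211 + 0.1168 = 0.1379
d₁ = 0.1379 / 0.4600 = 0.2997 → 0.30
d₂ = d₁ − σ√T = 0.2997 − 0.4600 = -0.1603 → -0.16
e^(−rT) = e^(−0.011·1) = 0.9891
N(d₁) = N(0.30) = 0.6179;  N(d₂) = N(-0.16) = 0.4364
C = 240·0.6179 − 235·0.9891·0.4364 = 148.2960 − 101.4362 = 46.8598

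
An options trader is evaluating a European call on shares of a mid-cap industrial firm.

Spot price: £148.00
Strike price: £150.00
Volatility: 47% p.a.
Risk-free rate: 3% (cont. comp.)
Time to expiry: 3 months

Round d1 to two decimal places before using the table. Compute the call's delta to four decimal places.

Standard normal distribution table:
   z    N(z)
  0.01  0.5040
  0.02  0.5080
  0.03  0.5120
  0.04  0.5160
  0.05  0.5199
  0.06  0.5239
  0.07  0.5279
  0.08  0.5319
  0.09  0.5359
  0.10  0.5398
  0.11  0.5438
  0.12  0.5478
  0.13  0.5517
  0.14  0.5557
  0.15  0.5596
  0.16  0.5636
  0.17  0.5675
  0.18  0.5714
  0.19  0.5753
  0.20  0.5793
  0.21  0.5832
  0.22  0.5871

T = 0.25;  σ√T = 0.2350
d₁ = [ln(148/150) + (0.03 + 0.47²/2)·0.25] / 0.2350 = [-0.0134 + 0.0351] / 0.2350 = 0.0923 ≈ 0.09
N(d₁) = N(0.09) = 0.5359
Δ_call = N(d₁) = 0.5359

0.5359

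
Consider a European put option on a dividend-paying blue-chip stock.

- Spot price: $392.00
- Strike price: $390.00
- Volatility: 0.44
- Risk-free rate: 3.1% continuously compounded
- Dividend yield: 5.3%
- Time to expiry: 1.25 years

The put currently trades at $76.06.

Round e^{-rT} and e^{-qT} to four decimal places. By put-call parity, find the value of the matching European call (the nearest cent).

exp(−qT) = exp(−0.053·1.25) = 0.9359;  exp(−rT) = exp(−0.031·1.25) = 0.9620
Put-call parity: C − P = S·e^(−qT) − K·e^(−rT) = 392·0.9359 − 390·0.9620 = 366.8728 − 375.1800 = -8.3072
C = P + (C − P) = 76.06 + (-8.3072) = 67.7528

$67.75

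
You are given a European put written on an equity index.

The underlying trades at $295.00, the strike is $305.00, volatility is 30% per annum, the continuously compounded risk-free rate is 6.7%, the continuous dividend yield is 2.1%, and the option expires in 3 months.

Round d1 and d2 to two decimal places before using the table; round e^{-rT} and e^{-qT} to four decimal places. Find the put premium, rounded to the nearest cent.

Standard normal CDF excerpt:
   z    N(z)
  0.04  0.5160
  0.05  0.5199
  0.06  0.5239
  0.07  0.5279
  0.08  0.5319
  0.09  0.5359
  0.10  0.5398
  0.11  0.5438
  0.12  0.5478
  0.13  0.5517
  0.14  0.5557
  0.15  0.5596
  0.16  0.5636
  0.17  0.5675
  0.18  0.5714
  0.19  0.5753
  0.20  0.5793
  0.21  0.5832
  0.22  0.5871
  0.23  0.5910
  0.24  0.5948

T = 0.25;  σ√T = 0.1500
ln(S/K) + (r − q + σ²/2)T = ln(295/305) + (0.067 − 0.021 + 0.3²/2)·0.25 = -0.0333 + 0.0227 = -0.0106
d₁ = -0.0106 / 0.1500 = -0.0706 ≈ -0.07
d₂ = d₁ − σ√T = -0.0706 − 0.1500 = -0.2206 ≈ -0.22
e^(−qT) = e^(−0.021·0.25) = 0.9948;  e^(−rT) = e^(−0.067·0.25) = 0.9834
N(−d₂) = N(0.22) = 0.5871;  N(−d₁) = N(0.07) = 0.5279
P = 305·0.9834·0.5871 − 295·0.9948·0.5279 = 176.0930 − 154.9207 = 21.1723

$21.17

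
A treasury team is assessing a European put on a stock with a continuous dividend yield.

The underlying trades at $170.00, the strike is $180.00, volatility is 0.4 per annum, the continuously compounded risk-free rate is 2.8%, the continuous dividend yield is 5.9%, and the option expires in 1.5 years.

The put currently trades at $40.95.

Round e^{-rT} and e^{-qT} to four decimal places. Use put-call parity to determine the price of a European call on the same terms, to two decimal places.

e^(−qT) = e^(−0.059·1.5) = 0.9153;  e^(−rT) = e^(−0.028·1.5) = 0.9589
Put-call parity: C − P = S·e^(−qT) − K·e^(−rT) = 170·0.9153 − 180·0.9589 = 155.6010 − 172.6020 = -17.0010
C = P + (C − P) = 40.95 + (-17.0010) = 23.9490

$23.95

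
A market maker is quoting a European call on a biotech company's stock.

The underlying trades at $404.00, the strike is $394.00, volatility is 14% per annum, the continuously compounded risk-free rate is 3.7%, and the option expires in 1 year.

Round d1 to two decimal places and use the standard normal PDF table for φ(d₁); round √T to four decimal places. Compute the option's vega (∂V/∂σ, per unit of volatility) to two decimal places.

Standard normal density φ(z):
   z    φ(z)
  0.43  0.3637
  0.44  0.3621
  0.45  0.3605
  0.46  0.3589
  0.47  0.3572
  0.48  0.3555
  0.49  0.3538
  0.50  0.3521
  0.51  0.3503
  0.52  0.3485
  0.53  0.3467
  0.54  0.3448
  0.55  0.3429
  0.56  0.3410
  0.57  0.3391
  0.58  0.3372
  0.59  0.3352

T = 1;  σ√T = 0.1400
d₁ = [ln(404/394) + (0.037 + 0.14²/2)·1] / 0.1400 = [0.0251 + 0.0468] / 0.1400 = 0.5133 ≈ 0.51
√T = √1 = 1.0000
φ(d₁) = φ(0.51) = 0.3503
vega = S·φ(d₁)·√T = 404·0.3503·1.0000 = 141.5212

141.52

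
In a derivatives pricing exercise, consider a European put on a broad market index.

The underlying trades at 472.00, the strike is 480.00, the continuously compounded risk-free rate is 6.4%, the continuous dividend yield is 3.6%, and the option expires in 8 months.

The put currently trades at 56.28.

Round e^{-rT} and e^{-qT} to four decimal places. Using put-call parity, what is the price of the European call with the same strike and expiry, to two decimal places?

exp(−qT) = exp(−0.036·0.6667) = 0.9763;  exp(−rT) = exp(−0.064·0.6667) = 0.9582
Put-call parity: C − P = S·e^(−qT) − K·e^(−rT) = 472·0.9763 − 480·0.9582 = 460.8136 − 459.9360 = 0.8776
C = P + (C − P) = 56.28 + (0.8776) = 57.1576

57.16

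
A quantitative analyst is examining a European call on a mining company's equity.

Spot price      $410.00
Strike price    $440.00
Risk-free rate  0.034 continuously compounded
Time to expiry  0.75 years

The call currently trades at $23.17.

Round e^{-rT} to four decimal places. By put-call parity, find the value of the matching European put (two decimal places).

$42.08

e^(−rT) = e^(−0.034·0.75) = 0.9748
Put-call parity: C − P = S − K·e^(−rT) = 410 − 440·0.9748 = 410 − 428.9120 = -18.9120
P = C − (C − P) = 23.17 − (-18.9120) = 42.0820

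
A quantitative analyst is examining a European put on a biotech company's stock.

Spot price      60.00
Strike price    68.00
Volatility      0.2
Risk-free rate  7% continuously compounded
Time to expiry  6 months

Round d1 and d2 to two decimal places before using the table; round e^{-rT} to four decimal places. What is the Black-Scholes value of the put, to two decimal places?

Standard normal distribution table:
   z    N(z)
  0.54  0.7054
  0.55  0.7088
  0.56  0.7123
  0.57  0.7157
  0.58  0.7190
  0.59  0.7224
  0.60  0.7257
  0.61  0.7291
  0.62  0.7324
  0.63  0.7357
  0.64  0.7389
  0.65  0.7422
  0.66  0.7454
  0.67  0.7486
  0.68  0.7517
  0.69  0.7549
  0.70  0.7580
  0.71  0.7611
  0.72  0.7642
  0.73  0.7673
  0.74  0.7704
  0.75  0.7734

7.03

σ√T = 0.2·√0.5 = 0.1414
d₁ = [ln(60/68) + (0.07 + 0.2²/2)·0.5] / 0.1414 = [-0.1252 + 0.0450] / 0.1414 = -0.5668 ≈ -0.57
d₂ = d₁ − σ√T = -0.5668 − 0.1414 = -0.7083 ≈ -0.71
e^(−rT) = e^(−0.07·0.5) = 0.9656
P = 68·0.9656·N(0.71) − 60·N(0.57) = 68·0.9656·0.7611 − 60·0.7157 = 49.9744 − 42.9420 = 7.0324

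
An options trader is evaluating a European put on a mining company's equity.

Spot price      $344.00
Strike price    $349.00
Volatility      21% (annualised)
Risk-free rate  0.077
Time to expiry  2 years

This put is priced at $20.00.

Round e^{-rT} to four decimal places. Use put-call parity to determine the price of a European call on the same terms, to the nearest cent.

$64.80

exp(−rT) = exp(−0.077·2) = 0.8573
Put-call parity: C − P = S − K·e^(−rT) = 344 − 349·0.8573 = 344 − 299.1977 = 44.8023
C = P + (C − P) = 20.00 + (44.8023) = 64.8023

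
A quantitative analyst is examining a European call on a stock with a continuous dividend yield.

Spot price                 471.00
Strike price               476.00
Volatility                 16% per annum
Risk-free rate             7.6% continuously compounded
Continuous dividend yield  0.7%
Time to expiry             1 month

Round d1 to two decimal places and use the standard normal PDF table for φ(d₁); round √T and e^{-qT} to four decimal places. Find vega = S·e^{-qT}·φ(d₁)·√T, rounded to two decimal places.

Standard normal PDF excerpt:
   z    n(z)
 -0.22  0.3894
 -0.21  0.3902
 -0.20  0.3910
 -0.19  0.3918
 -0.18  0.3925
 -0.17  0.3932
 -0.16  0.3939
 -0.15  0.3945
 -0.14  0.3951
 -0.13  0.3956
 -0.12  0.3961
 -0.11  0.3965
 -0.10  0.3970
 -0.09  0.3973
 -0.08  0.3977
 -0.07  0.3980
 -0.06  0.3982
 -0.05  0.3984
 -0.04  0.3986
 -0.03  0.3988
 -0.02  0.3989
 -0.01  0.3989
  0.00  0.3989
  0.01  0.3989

σ√T = 0.16 × 0.2887 = 0.0462
d₁ = [ln(471/476) + (0.076 − 0.007 + 0.16²/2)·0.08333] / 0.0462 = [-0.0106 + 0.0068] / 0.0462 = -0.0810 which rounds to -0.08
√T = √0.08333 = 0.2887
φ(d₁) = φ(-0.08) = 0.3977
exp(−qT) = exp(−0.007·0.08333) = 0.9994
vega = S·exp(−qT)·φ(d₁)·√T = 471·0.9994·0.3977·0.2887 = 54.0459
(Call and put vega coincide under Black-Scholes.)

54.05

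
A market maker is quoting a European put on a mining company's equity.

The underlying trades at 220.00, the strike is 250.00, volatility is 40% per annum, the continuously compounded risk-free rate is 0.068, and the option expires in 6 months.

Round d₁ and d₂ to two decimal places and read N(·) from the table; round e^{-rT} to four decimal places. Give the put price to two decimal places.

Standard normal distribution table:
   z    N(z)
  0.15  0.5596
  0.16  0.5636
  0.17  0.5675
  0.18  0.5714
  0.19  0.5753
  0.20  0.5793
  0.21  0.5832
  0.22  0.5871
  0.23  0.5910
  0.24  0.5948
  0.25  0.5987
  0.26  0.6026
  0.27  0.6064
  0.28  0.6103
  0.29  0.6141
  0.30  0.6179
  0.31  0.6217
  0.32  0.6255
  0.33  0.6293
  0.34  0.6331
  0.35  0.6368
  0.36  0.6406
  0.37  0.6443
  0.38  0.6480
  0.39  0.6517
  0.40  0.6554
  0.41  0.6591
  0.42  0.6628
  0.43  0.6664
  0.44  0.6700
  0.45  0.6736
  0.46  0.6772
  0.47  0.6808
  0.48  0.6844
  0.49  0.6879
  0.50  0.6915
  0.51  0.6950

37.95

σ√T = 0.4 × 0.7071 = 0.2828
d₁ = [ln(220/250) + (0.068 + 0.4²/2)·0.5] / 0.2828 = [-0.1278 + 0.0740] / 0.2828 = -0.1903 → -0.19
d₂ = d₁ − σ√T = -0.1903 − 0.2828 = -0.4732 → -0.47
e^(−rT) = e^(−0.068·0.5) = 0.9666
N(−d₂) = N(0.47) = 0.6808;  N(−d₁) = N(0.19) = 0.5753
P = 250·0.9666·0.6808 − 220·0.5753 = 164.5153 − 126.5660 = 37.9493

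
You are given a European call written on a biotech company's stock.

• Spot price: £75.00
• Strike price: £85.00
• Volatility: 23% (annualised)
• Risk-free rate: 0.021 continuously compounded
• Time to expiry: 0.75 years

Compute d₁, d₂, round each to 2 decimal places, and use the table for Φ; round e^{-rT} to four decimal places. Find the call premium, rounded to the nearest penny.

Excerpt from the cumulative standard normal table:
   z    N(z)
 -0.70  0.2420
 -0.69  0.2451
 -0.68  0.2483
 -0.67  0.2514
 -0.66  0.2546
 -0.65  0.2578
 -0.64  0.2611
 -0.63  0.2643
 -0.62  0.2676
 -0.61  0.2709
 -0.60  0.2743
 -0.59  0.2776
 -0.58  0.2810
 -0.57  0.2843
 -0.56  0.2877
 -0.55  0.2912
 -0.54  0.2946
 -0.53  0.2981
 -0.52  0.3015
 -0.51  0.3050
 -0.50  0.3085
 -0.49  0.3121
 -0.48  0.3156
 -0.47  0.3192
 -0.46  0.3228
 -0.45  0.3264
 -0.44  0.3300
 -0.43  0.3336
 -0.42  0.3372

T = 0.75;  σ√T = 0.1992
d₁ = [ln(75/85) + (0.021 + 0.23²/2)·0.75] / 0.1992 = [-0.1252 + 0.0356] / 0.1992 = -0.4497 ≈ -0.45
d₂ = d₁ − σ√T = -0.4497 − 0.1992 = -0.6489 ≈ -0.65
e^(−rT) = e^(−0.021·0.75) = 0.9844
N(d₁) = N(-0.45) = 0.3264;  N(d₂) = N(-0.65) = 0.2578
C = 75·0.3264 − 85·0.9844·0.2578 = 24.4800 − 21.5712 = 2.9088

£2.91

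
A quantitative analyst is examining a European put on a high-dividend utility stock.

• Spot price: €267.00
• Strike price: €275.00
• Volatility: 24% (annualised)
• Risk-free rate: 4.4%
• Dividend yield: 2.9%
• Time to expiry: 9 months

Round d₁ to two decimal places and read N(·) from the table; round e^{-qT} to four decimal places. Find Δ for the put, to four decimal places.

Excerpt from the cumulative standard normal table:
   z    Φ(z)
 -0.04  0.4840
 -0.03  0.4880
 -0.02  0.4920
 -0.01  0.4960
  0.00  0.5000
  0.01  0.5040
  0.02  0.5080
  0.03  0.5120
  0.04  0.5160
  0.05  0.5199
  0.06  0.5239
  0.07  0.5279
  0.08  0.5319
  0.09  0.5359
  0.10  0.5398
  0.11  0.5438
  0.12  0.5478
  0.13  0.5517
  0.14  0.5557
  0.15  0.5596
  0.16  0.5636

σ√T = 0.24 × 0.8660 = 0.2078
d₁ = [ln(267/275) + (0.044 − 0.029 + 0.24²/2)·0.75] / 0.2078 = [-0.0295 + 0.0328] / 0.2078 = 0.0160 ≈ 0.02
N(d₁) = N(0.02) = 0.5080
Δ_put = exp(−qT)·(N(d₁) − 1) = 0.9785·(0.5080 − 1) = -0.4814

-0.4814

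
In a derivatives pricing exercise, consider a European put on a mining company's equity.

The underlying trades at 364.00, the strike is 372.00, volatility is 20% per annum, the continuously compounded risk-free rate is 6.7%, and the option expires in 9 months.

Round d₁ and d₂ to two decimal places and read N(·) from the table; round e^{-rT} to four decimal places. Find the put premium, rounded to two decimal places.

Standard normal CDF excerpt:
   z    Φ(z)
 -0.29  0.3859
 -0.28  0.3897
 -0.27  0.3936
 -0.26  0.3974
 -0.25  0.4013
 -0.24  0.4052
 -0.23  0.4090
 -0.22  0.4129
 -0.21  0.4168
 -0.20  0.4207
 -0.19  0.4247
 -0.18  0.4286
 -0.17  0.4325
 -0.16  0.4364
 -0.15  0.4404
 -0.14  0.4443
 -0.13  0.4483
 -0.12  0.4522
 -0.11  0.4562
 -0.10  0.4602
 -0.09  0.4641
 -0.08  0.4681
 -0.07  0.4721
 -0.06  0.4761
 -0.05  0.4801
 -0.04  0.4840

σ√T = 0.2 × 0.8660 = 0.1732
ln(S/K) + (r + σ²/2)T = ln(364/372) + (0.067 + 0.2²/2)·0.75 = -0.0217 + 0.0653 = 0.0435
d₁ = 0.0435 / 0.1732 = 0.2512 which rounds to 0.25
d₂ = d₁ − σ√T = 0.2512 − 0.1732 = 0.0780 which rounds to 0.08
exp(−rT) = exp(−0.067·0.75) = 0.9510
N(−d₂) = N(-0.08) = 0.4681;  N(−d₁) = N(-0.25) = 0.4013
P = 372·0.9510·0.4681 − 364·0.4013 = 165.6007 − 146.0732 = 19.5275

19.53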